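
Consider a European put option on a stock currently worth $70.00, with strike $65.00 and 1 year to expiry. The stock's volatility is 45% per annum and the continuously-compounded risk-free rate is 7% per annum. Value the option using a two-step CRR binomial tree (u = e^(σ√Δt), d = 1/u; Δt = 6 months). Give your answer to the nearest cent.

CRR parameters: u = e^(σ√Δt) = e^(0.45·√0.5) = 1.3746, d = 1/u = 0.7275
Per-period rate: rΔt = 0.07·0.5 = 0.035, so R = e^0.035 = 1.0356
Risk-neutral probability p = (e^0.035 − 0.7275)/(1.3746 − 0.7275) = 0.3082/0.6472 = 0.4762
Terminal stock prices: S_uu = 132.3, S_ud = 70, S_dd = 37.04
Terminal payoffs (K − S): max(-67.28, 0) = 0, max(-5, 0) = 0, max(27.96, 0) = 27.96
Node u (S = 96.23): V_u = e^(−0.035)·[0.4762·0.0000 + 0.5238·0.0000] = 0.0000
Node d (S = 50.92): V_d = e^(−0.035)·[0.4762·0.0000 + 0.5238·27.9563] = 14.1411
Node 0 (S = 70): V_0 = e^(−0.035)·[0.4762·0.0000 + 0.5238·14.1411] = 7.1530

$7.15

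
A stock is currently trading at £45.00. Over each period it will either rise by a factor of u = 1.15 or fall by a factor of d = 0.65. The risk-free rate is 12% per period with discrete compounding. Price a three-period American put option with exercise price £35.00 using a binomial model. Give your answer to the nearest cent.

£0.37

Risk-neutral probability p = (1 + 0.12 − 0.65)/(1.15 − 0.65) = 0.4700/0.5000 = 0.9400
Terminal stock prices: S_uuu = 68.44, S_uud = 38.68, S_udd = 21.86, S_ddd = 12.36
Terminal payoffs (K − S): max(-33.44, 0) = 0, max(-3.683, 0) = 0, max(13.14, 0) = 13.14, max(22.64, 0) = 22.64
Node uu (S = 59.51): continuation = 1/1.12·[0.9400·0.0000 + 0.0600·0.0000] = 0.0000; exercise value = 0.0000 ≤ continuation, so V_uu = 0.0000
Node ud (S = 33.64): continuation = 1/1.12·[0.9400·0.0000 + 0.0600·13.1356] = 0.7037; exercise value = 1.3625 > continuation, so V_ud = 1.3625 (exercise)
Node dd (S = 19.01): continuation = 1/1.12·[0.9400·13.1356 + 0.0600·22.6419] = 12.2375; exercise value = 15.9875 > continuation, so V_dd = 15.9875 (exercise)
Node u (S = 51.75): continuation = 1/1.12·[0.9400·0.0000 + 0.0600·1.3625] = 0.0730; exercise value = 0.0000 ≤ continuation, so V_u = 0.0730
Node d (S = 29.25): continuation = 1/1.12·[0.9400·1.3625 + 0.0600·15.9875] = 2.0000; exercise value = 5.7500 > continuation, so V_d = 5.7500 (exercise)
Node 0 (S = 45): continuation = 1/1.12·[0.9400·0.0730 + 0.0600·5.7500] = 0.3693; exercise value = 0.0000 ≤ continuation, so V_0 = 0.3693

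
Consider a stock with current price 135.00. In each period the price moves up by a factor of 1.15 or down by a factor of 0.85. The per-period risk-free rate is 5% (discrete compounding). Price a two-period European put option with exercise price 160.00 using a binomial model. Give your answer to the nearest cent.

Risk-neutral probability p = (1 + 0.05 − 0.85)/(1.15 − 0.85) = 0.2000/0.3000 = 0.6667
Terminal stock prices: S_uu = 178.5, S_ud = 132, S_dd = 97.54
Terminal payoffs (K − S): max(-18.54, 0) = 0, max(28.04, 0) = 28.04, max(62.46, 0) = 62.46
Node u (S = 155.2): V_u = 1/1.05·[0.6667·0.0000 + 0.3333·28.0375] = 8.9008
Node d (S = 114.8): V_d = 1/1.05·[0.6667·28.0375 + 0.3333·62.4625] = 37.6310
Node 0 (S = 135): V_0 = 1/1.05·[0.6667·8.9008 + 0.3333·37.6310] = 17.5976

17.60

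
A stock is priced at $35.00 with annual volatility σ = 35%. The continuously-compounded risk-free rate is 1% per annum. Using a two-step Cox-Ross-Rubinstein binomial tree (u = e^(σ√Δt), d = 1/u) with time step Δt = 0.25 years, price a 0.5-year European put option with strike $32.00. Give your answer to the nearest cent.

CRR parameters: u = e^(σ√Δt) = e^(0.35·√0.25) = 1.1912, d = 1/u = 0.8395
Per-period rate: rΔt = 0.01·0.25 = 0.0025, so R = e^0.0025 = 1.0025
Risk-neutral probability p = (e^0.0025 − 0.8395)/(1.1912 − 0.8395) = 0.1630/0.3518 = 0.4635
Terminal stock prices: S_uu = 49.67, S_ud = 35, S_dd = 24.66
Terminal payoffs (K − S): max(-17.67, 0) = 0, max(-3, 0) = 0, max(7.336, 0) = 7.336
Node u (S = 41.69): V_u = e^(−0.0025)·[0.4635·0.0000 + 0.5365·0.0000] = 0.0000
Node d (S = 29.38): V_d = e^(−0.0025)·[0.4635·0.0000 + 0.5365·7.3359] = 3.9261
Node 0 (S = 35): V_0 = e^(−0.0025)·[0.4635·0.0000 + 0.5365·3.9261] = 2.1012

$2.10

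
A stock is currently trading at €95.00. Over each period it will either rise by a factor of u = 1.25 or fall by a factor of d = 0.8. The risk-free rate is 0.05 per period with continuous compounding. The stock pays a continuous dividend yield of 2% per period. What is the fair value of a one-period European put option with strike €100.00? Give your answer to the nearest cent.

€11.14

Per-period risk-free factor R = e^0.05 = 1.0513; dividend-adjusted growth = e^(0.05−0.02) = 1.0305.
Risk-neutral probability p = (1.0305 − 0.8)/(1.25 − 0.8) = 0.2305/0.4500 = 0.5121
Terminal stock prices: S_u = 118.8, S_d = 76
Terminal payoffs (K − S): max(-18.75, 0) = 0, max(24, 0) = 24
Node 0 (S = 95): V_0 = e^(−0.05)·[0.5121·0.0000 + 0.4879·24.0000] = 11.1380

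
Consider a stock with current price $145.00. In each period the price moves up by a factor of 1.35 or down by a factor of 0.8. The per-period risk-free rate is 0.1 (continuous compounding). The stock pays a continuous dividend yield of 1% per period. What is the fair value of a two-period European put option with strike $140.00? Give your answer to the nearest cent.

Per-period risk-free factor R = e^0.1 = 1.1052; dividend-adjusted growth = e^(0.1−0.01) = 1.0942.
Risk-neutral probability p = (1.0942 − 0.8)/(1.35 − 0.8) = 0.2942/0.5500 = 0.5349
Terminal stock prices: S_uu = 264.3, S_ud = 156.6, S_dd = 92.8
Terminal payoffs (K − S): max(-124.3, 0) = 0, max(-16.6, 0) = 0, max(47.2, 0) = 47.2
Node u (S = 195.8): V_u = e^(−0.1)·[0.5349·0.0000 + 0.4651·0.0000] = 0.0000
Node d (S = 116): V_d = e^(−0.1)·[0.5349·0.0000 + 0.4651·47.2000] = 19.8653
Node 0 (S = 145): V_0 = e^(−0.1)·[0.5349·0.0000 + 0.4651·19.8653] = 8.3608

$8.36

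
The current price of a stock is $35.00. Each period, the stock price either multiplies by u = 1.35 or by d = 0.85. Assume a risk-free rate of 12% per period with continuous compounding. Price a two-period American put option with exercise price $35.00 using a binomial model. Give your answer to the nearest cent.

Risk-neutral probability p = (e^0.12 − 0.85)/(1.35 − 0.85) = 0.2775/0.5000 = 0.5550
Terminal stock prices: S_uu = 63.79, S_ud = 40.16, S_dd = 25.29
Terminal payoffs (K − S): max(-28.79, 0) = 0, max(-5.163, 0) = 0, max(9.713, 0) = 9.713
Node u (S = 47.25): continuation = e^(−0.12)·[0.5550·0.0000 + 0.4450·0.0000] = 0.0000; exercise value = 0.0000 ≤ continuation, so V_u = 0.0000
Node d (S = 29.75): continuation = e^(−0.12)·[0.5550·0.0000 + 0.4450·9.7125] = 3.8334; exercise value = 5.2500 > continuation, so V_d = 5.2500 (exercise)
Node 0 (S = 35): continuation = e^(−0.12)·[0.5550·0.0000 + 0.4450·5.2500] = 2.0721; exercise value = 0.0000 ≤ continuation, so V_0 = 2.0721

$2.07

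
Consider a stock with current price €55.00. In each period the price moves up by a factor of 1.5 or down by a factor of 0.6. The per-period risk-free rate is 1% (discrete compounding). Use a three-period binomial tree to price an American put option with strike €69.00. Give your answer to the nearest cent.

Risk-neutral probability p = (1 + 0.01 − 0.6)/(1.5 − 0.6) = 0.4100/0.9000 = 0.4556
Terminal stock prices: S_uuu = 185.6, S_uud = 74.25, S_udd = 29.7, S_ddd = 11.88
Terminal payoffs (K − S): max(-116.6, 0) = 0, max(-5.25, 0) = 0, max(39.3, 0) = 39.3, max(57.12, 0) = 57.12
Node uu (S = 123.8): continuation = 1/1.01·[0.4556·0.0000 + 0.5444·0.0000] = 0.0000; exercise value = 0.0000 ≤ continuation, so V_uu = 0.0000
Node ud (S = 49.5): continuation = 1/1.01·[0.4556·0.0000 + 0.5444·39.3000] = 21.1848; exercise value = 19.5000 ≤ continuation, so V_ud = 21.1848
Node dd (S = 19.8): continuation = 1/1.01·[0.4556·39.3000 + 0.5444·57.1200] = 48.5168; exercise value = 49.2000 > continuation, so V_dd = 49.2000 (exercise)
Node u (S = 82.5): continuation = 1/1.01·[0.4556·0.0000 + 0.5444·21.1848] = 11.4198; exercise value = 0.0000 ≤ continuation, so V_u = 11.4198
Node d (S = 33): continuation = 1/1.01·[0.4556·21.1848 + 0.5444·49.2000] = 36.0768; exercise value = 36.0000 ≤ continuation, so V_d = 36.0768
Node 0 (S = 55): continuation = 1/1.01·[0.4556·11.4198 + 0.5444·36.0768] = 24.5981; exercise value = 14.0000 ≤ continuation, so V_0 = 24.5981

€24.60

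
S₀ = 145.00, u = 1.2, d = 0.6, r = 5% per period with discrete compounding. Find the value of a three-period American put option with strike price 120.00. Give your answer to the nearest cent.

Risk-neutral probability p = (1 + 0.05 − 0.6)/(1.2 − 0.6) = 0.4500/0.6000 = 0.7500
Terminal stock prices: S_uuu = 250.6, S_uud = 125.3, S_udd = 62.64, S_ddd = 31.32
Terminal payoffs (K − S): max(-130.6, 0) = 0, max(-5.28, 0) = 0, max(57.36, 0) = 57.36, max(88.68, 0) = 88.68
Node uu (S = 208.8): continuation = 1/1.05·[0.7500·0.0000 + 0.2500·0.0000] = 0.0000; exercise value = 0.0000 ≤ continuation, so V_uu = 0.0000
Node ud (S = 104.4): continuation = 1/1.05·[0.7500·0.0000 + 0.2500·57.3600] = 13.6571; exercise value = 15.6000 > continuation, so V_ud = 15.6000 (exercise)
Node dd (S = 52.2): continuation = 1/1.05·[0.7500·57.3600 + 0.2500·88.6800] = 62.0857; exercise value = 67.8000 > continuation, so V_dd = 67.8000 (exercise)
Node u (S = 174): continuation = 1/1.05·[0.7500·0.0000 + 0.2500·15.6000] = 3.7143; exercise value = 0.0000 ≤ continuation, so V_u = 3.7143
Node d (S = 87): continuation = 1/1.05·[0.7500·15.6000 + 0.2500·67.8000] = 27.2857; exercise value = 33.0000 > continuation, so V_d = 33.0000 (exercise)
Node 0 (S = 145): continuation = 1/1.05·[0.7500·3.7143 + 0.2500·33.0000] = 10.5102; exercise value = 0.0000 ≤ continuation, so V_0 = 10.5102

10.51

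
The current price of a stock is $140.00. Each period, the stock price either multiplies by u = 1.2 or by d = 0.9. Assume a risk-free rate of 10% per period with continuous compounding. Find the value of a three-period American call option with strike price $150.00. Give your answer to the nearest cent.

Risk-neutral probability p = (e^0.1 − 0.9)/(1.2 − 0.9) = 0.2052/0.3000 = 0.6839
Terminal stock prices: S_uuu = 241.9, S_uud = 181.4, S_udd = 136.1, S_ddd = 102.1
Terminal payoffs (S − K): max(91.92, 0) = 91.92, max(31.44, 0) = 31.44, max(-13.92, 0) = 0, max(-47.94, 0) = 0
Node uu (S = 201.6): continuation = e^(−0.1)·[0.6839·91.9200 + 0.3161·31.4400] = 65.8744; exercise value = 51.6000 ≤ continuation, so V_uu = 65.8744
Node ud (S = 151.2): continuation = e^(−0.1)·[0.6839·31.4400 + 0.3161·0.0000] = 19.4557; exercise value = 1.2000 ≤ continuation, so V_ud = 19.4557
Node dd (S = 113.4): continuation = e^(−0.1)·[0.6839·0.0000 + 0.3161·0.0000] = 0.0000; exercise value = 0.0000 ≤ continuation, so V_dd = 0.0000
Node u (S = 168): continuation = e^(−0.1)·[0.6839·65.8744 + 0.3161·19.4557] = 46.3291; exercise value = 18.0000 ≤ continuation, so V_u = 46.3291
Node d (S = 126): continuation = e^(−0.1)·[0.6839·19.4557 + 0.3161·0.0000] = 12.0396; exercise value = 0.0000 ≤ continuation, so V_d = 12.0396
Node 0 (S = 140): continuation = e^(−0.1)·[0.6839·46.3291 + 0.3161·12.0396] = 32.1130; exercise value = 0.0000 ≤ continuation, so V_0 = 32.1130

$32.11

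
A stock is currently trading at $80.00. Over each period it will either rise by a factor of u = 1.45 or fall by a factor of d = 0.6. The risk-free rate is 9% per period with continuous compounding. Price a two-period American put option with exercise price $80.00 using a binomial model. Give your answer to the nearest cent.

Risk-neutral probability p = (e^0.09 − 0.6)/(1.45 − 0.6) = 0.4942/0.8500 = 0.5814
Terminal stock prices: S_uu = 168.2, S_ud = 69.6, S_dd = 28.8
Terminal payoffs (K − S): max(-88.2, 0) = 0, max(10.4, 0) = 10.4, max(51.2, 0) = 51.2
Node u (S = 116): continuation = e^(−0.09)·[0.5814·0.0000 + 0.4186·10.4000] = 3.9789; exercise value = 0.0000 ≤ continuation, so V_u = 3.9789
Node d (S = 48): continuation = e^(−0.09)·[0.5814·10.4000 + 0.4186·51.2000] = 25.1145; exercise value = 32.0000 > continuation, so V_d = 32.0000 (exercise)
Node 0 (S = 80): continuation = e^(−0.09)·[0.5814·3.9789 + 0.4186·32.0000] = 14.3570; exercise value = 0.0000 ≤ continuation, so V_0 = 14.3570

$14.36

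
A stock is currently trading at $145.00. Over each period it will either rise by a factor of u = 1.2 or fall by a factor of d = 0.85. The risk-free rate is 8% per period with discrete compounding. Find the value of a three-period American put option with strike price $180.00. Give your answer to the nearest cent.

$35.00

Risk-neutral probability p = (1 + 0.08 − 0.85)/(1.2 − 0.85) = 0.2300/0.3500 = 0.6571
Terminal stock prices: S_uuu = 250.6, S_uud = 177.5, S_udd = 125.7, S_ddd = 89.05
Terminal payoffs (K − S): max(-70.56, 0) = 0, max(2.52, 0) = 2.52, max(54.29, 0) = 54.29, max(90.95, 0) = 90.95
Node uu (S = 208.8): continuation = 1/1.08·[0.6571·0.0000 + 0.3429·2.5200] = 0.8000; exercise value = 0.0000 ≤ continuation, so V_uu = 0.8000
Node ud (S = 147.9): continuation = 1/1.08·[0.6571·2.5200 + 0.3429·54.2850] = 18.7667; exercise value = 32.1000 > continuation, so V_ud = 32.1000 (exercise)
Node dd (S = 104.8): continuation = 1/1.08·[0.6571·54.2850 + 0.3429·90.9519] = 61.9042; exercise value = 75.2375 > continuation, so V_dd = 75.2375 (exercise)
Node u (S = 174): continuation = 1/1.08·[0.6571·0.8000 + 0.3429·32.1000] = 10.6772; exercise value = 6.0000 ≤ continuation, so V_u = 10.6772
Node d (S = 123.2): continuation = 1/1.08·[0.6571·32.1000 + 0.3429·75.2375] = 43.4167; exercise value = 56.7500 > continuation, so V_d = 56.7500 (exercise)
Node 0 (S = 145): continuation = 1/1.08·[0.6571·10.6772 + 0.3429·56.7500] = 24.5126; exercise value = 35.0000 > continuation, so V_0 = 35.0000 (exercise)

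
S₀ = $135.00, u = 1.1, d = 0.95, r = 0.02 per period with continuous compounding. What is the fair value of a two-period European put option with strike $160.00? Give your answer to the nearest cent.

$19.43

Risk-neutral probability p = (e^0.02 − 0.95)/(1.1 − 0.95) = 0.0702/0.1500 = 0.4680
Terminal stock prices: S_uu = 163.4, S_ud = 141.1, S_dd = 121.8
Terminal payoffs (K − S): max(-3.35, 0) = 0, max(18.93, 0) = 18.93, max(38.16, 0) = 38.16
Node u (S = 148.5): V_u = e^(−0.02)·[0.4680·0.0000 + 0.5320·18.9250] = 9.8686
Node d (S = 128.2): V_d = e^(−0.02)·[0.4680·18.9250 + 0.5320·38.1625] = 28.5818
Node 0 (S = 135): V_0 = e^(−0.02)·[0.4680·9.8686 + 0.5320·28.5818] = 19.4313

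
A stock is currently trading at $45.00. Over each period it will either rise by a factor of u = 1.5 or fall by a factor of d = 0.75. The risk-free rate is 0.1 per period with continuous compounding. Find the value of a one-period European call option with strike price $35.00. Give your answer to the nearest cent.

$13.93

Risk-neutral probability p = (e^0.1 − 0.75)/(1.5 − 0.75) = 0.3552/0.7500 = 0.4736
Terminal stock prices: S_u = 67.5, S_d = 33.75
Terminal payoffs (S − K): max(32.5, 0) = 32.5, max(-1.25, 0) = 0
Node 0 (S = 45): V_0 = e^(−0.1)·[0.4736·32.5000 + 0.5264·0.0000] = 13.9261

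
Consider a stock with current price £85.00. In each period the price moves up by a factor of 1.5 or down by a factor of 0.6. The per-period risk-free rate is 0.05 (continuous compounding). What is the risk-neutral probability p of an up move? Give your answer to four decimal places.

p = 0.5014

Risk-neutral probability p = (e^0.05 − 0.6)/(1.5 − 0.6) = 0.4513/0.9000 = 0.5014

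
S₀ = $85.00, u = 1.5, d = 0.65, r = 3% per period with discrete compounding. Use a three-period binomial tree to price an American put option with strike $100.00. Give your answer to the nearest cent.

$30.01

Risk-neutral probability p = (1 + 0.03 − 0.65)/(1.5 − 0.65) = 0.3800/0.8500 = 0.4471
Terminal stock prices: S_uuu = 286.9, S_uud = 124.3, S_udd = 53.87, S_ddd = 23.34
Terminal payoffs (K − S): max(-186.9, 0) = 0, max(-24.31, 0) = 0, max(46.13, 0) = 46.13, max(76.66, 0) = 76.66
Node uu (S = 191.2): continuation = 1/1.03·[0.4471·0.0000 + 0.5529·0.0000] = 0.0000; exercise value = 0.0000 ≤ continuation, so V_uu = 0.0000
Node ud (S = 82.88): continuation = 1/1.03·[0.4471·0.0000 + 0.5529·46.1312] = 24.7649; exercise value = 17.1250 ≤ continuation, so V_ud = 24.7649
Node dd (S = 35.91): continuation = 1/1.03·[0.4471·46.1312 + 0.5529·76.6569] = 61.1749; exercise value = 64.0875 > continuation, so V_dd = 64.0875 (exercise)
Node u (S = 127.5): continuation = 1/1.03·[0.4471·0.0000 + 0.5529·24.7649] = 13.2947; exercise value = 0.0000 ≤ continuation, so V_u = 13.2947
Node d (S = 55.25): continuation = 1/1.03·[0.4471·24.7649 + 0.5529·64.0875] = 45.1534; exercise value = 44.7500 ≤ continuation, so V_d = 45.1534
Node 0 (S = 85): continuation = 1/1.03·[0.4471·13.2947 + 0.5529·45.1534] = 30.0104; exercise value = 15.0000 ≤ continuation, so V_0 = 30.0104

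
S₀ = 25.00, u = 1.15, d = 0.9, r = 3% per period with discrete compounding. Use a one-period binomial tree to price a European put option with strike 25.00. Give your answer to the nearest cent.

1.17

Risk-neutral probability p = (1 + 0.03 − 0.9)/(1.15 − 0.9) = 0.1300/0.2500 = 0.5200
Terminal stock prices: S_u = 28.75, S_d = 22.5
Terminal payoffs (K − S): max(-3.75, 0) = 0, max(2.5, 0) = 2.5
Node 0 (S = 25): V_0 = 1/1.03·[0.5200·0.0000 + 0.4800·2.5000] = 1.1650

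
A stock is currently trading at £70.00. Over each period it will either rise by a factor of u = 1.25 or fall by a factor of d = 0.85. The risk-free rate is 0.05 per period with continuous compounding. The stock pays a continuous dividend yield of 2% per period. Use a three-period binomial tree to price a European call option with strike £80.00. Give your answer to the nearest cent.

Per-period risk-free factor R = e^0.05 = 1.0513; dividend-adjusted growth = e^(0.05−0.02) = 1.0305.
Risk-neutral probability p = (1.0305 − 0.85)/(1.25 − 0.85) = 0.1805/0.4000 = 0.4511
Terminal stock prices: S_uuu = 136.7, S_uud = 92.97, S_udd = 63.22, S_ddd = 42.99
Terminal payoffs (S − K): max(56.72, 0) = 56.72, max(12.97, 0) = 12.97, max(-16.78, 0) = 0, max(-37.01, 0) = 0
Node uu (S = 109.4): V_uu = e^(−0.05)·[0.4511·56.7188 + 0.5489·12.9688] = 31.1109
Node ud (S = 74.38): V_ud = e^(−0.05)·[0.4511·12.9688 + 0.5489·0.0000] = 5.5653
Node dd (S = 50.57): V_dd = e^(−0.05)·[0.4511·0.0000 + 0.5489·0.0000] = 0.0000
Node u (S = 87.5): V_u = e^(−0.05)·[0.4511·31.1109 + 0.5489·5.5653] = 16.2564
Node d (S = 59.5): V_d = e^(−0.05)·[0.4511·5.5653 + 0.5489·0.0000] = 2.3883
Node 0 (S = 70): V_0 = e^(−0.05)·[0.4511·16.2564 + 0.5489·2.3883] = 8.2231

£8.22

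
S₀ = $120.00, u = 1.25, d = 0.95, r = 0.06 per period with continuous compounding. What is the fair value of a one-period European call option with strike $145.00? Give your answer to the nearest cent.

Risk-neutral probability p = (e^0.06 − 0.95)/(1.25 − 0.95) = 0.1118/0.3000 = 0.3728
Terminal stock prices: S_u = 150, S_d = 114
Terminal payoffs (S − K): max(5, 0) = 5, max(-31, 0) = 0
Node 0 (S = 120): V_0 = e^(−0.06)·[0.3728·5.0000 + 0.6272·0.0000] = 1.7554

$1.76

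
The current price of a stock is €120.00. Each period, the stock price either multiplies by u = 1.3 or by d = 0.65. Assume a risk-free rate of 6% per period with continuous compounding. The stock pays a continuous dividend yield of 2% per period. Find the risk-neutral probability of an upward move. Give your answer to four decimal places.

Per-period risk-free factor R = e^0.06 = 1.0618; dividend-adjusted growth = e^(0.06−0.02) = 1.0408.
Risk-neutral probability p = (1.0408 − 0.65)/(1.3 − 0.65) = 0.3908/0.6500 = 0.6012

p = 0.6012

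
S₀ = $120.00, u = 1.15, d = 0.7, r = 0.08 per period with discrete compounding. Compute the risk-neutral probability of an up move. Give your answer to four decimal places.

p = 0.8444

Risk-neutral probability p = (1 + 0.08 − 0.7)/(1.15 − 0.7) = 0.3800/0.4500 = 0.8444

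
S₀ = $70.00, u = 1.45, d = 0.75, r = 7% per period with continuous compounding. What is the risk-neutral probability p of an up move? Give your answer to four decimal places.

p = 0.4607

Risk-neutral probability p = (e^0.07 − 0.75)/(1.45 − 0.75) = 0.3225/0.7000 = 0.4607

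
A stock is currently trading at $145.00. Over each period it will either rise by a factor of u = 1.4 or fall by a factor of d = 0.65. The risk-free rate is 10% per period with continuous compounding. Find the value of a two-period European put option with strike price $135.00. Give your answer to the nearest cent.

$10.52

Risk-neutral probability p = (e^0.1 − 0.65)/(1.4 − 0.65) = 0.4552/0.7500 = 0.6069
Terminal stock prices: S_uu = 284.2, S_ud = 132, S_dd = 61.26
Terminal payoffs (K − S): max(-149.2, 0) = 0, max(3.05, 0) = 3.05, max(73.74, 0) = 73.74
Node u (S = 203): V_u = e^(−0.1)·[0.6069·0.0000 + 0.3931·3.0500] = 1.0849
Node d (S = 94.25): V_d = e^(−0.1)·[0.6069·3.0500 + 0.3931·73.7375] = 27.9031
Node 0 (S = 145): V_0 = e^(−0.1)·[0.6069·1.0849 + 0.3931·27.9031] = 10.5208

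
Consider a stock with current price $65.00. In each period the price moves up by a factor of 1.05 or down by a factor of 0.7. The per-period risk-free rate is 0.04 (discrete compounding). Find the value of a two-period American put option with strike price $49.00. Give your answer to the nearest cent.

Risk-neutral probability p = (1 + 0.04 − 0.7)/(1.05 − 0.7) = 0.3400/0.3500 = 0.9714
Terminal stock prices: S_uu = 71.66, S_ud = 47.77, S_dd = 31.85
Terminal payoffs (K − S): max(-22.66, 0) = 0, max(1.225, 0) = 1.225, max(17.15, 0) = 17.15
Node u (S = 68.25): continuation = 1/1.04·[0.9714·0.0000 + 0.0286·1.2250] = 0.0337; exercise value = 0.0000 ≤ continuation, so V_u = 0.0337
Node d (S = 45.5): continuation = 1/1.04·[0.9714·1.2250 + 0.0286·17.1500] = 1.6154; exercise value = 3.5000 > continuation, so V_d = 3.5000 (exercise)
Node 0 (S = 65): continuation = 1/1.04·[0.9714·0.0337 + 0.0286·3.5000] = 0.1276; exercise value = 0.0000 ≤ continuation, so V_0 = 0.1276

$0.13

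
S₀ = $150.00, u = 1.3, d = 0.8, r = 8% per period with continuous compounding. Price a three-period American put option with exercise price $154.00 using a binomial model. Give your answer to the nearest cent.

$16.05

Risk-neutral probability p = (e^0.08 − 0.8)/(1.3 − 0.8) = 0.2833/0.5000 = 0.5666
Terminal stock prices: S_uuu = 329.6, S_uud = 202.8, S_udd = 124.8, S_ddd = 76.8
Terminal payoffs (K − S): max(-175.6, 0) = 0, max(-48.8, 0) = 0, max(29.2, 0) = 29.2, max(77.2, 0) = 77.2
Node uu (S = 253.5): continuation = e^(−0.08)·[0.5666·0.0000 + 0.4334·0.0000] = 0.0000; exercise value = 0.0000 ≤ continuation, so V_uu = 0.0000
Node ud (S = 156): continuation = e^(−0.08)·[0.5666·0.0000 + 0.4334·29.2000] = 11.6830; exercise value = 0.0000 ≤ continuation, so V_ud = 11.6830
Node dd (S = 96): continuation = e^(−0.08)·[0.5666·29.2000 + 0.4334·77.2000] = 46.1599; exercise value = 58.0000 > continuation, so V_dd = 58.0000 (exercise)
Node u (S = 195): continuation = e^(−0.08)·[0.5666·0.0000 + 0.4334·11.6830] = 4.6744; exercise value = 0.0000 ≤ continuation, so V_u = 4.6744
Node d (S = 120): continuation = e^(−0.08)·[0.5666·11.6830 + 0.4334·58.0000] = 29.3163; exercise value = 34.0000 > continuation, so V_d = 34.0000 (exercise)
Node 0 (S = 150): continuation = e^(−0.08)·[0.5666·4.6744 + 0.4334·34.0000] = 16.0483; exercise value = 4.0000 ≤ continuation, so V_0 = 16.0483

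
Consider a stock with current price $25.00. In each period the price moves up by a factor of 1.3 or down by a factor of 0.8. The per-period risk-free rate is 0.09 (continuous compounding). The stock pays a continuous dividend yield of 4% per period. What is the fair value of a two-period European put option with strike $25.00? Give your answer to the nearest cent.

Per-period risk-free factor R = e^0.09 = 1.0942; dividend-adjusted growth = e^(0.09−0.04) = 1.0513.
Risk-neutral probability p = (1.0513 − 0.8)/(1.3 − 0.8) = 0.2513/0.5000 = 0.5025
Terminal stock prices: S_uu = 42.25, S_ud = 26, S_dd = 16
Terminal payoffs (K − S): max(-17.25, 0) = 0, max(-1, 0) = 0, max(9, 0) = 9
Node u (S = 32.5): V_u = e^(−0.09)·[0.5025·0.0000 + 0.4975·0.0000] = 0.0000
Node d (S = 20): V_d = e^(−0.09)·[0.5025·0.0000 + 0.4975·9.0000] = 4.0918
Node 0 (S = 25): V_0 = e^(−0.09)·[0.5025·0.0000 + 0.4975·4.0918] = 1.8603

$1.86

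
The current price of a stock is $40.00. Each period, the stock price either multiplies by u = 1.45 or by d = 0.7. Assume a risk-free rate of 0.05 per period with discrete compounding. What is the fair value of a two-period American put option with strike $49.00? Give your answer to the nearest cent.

$12.56

Risk-neutral probability p = (1 + 0.05 − 0.7)/(1.45 − 0.7) = 0.3500/0.7500 = 0.4667
Terminal stock prices: S_uu = 84.1, S_ud = 40.6, S_dd = 19.6
Terminal payoffs (K − S): max(-35.1, 0) = 0, max(8.4, 0) = 8.4, max(29.4, 0) = 29.4
Node u (S = 58): continuation = 1/1.05·[0.4667·0.0000 + 0.5333·8.4000] = 4.2667; exercise value = 0.0000 ≤ continuation, so V_u = 4.2667
Node d (S = 28): continuation = 1/1.05·[0.4667·8.4000 + 0.5333·29.4000] = 18.6667; exercise value = 21.0000 > continuation, so V_d = 21.0000 (exercise)
Node 0 (S = 40): continuation = 1/1.05·[0.4667·4.2667 + 0.5333·21.0000] = 12.5630; exercise value = 9.0000 ≤ continuation, so V_0 = 12.5630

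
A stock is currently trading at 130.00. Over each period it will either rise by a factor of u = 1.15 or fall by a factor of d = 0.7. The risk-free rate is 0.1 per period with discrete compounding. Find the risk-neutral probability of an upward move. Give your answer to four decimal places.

p = 0.8889

Risk-neutral probability p = (1 + 0.1 − 0.7)/(1.15 − 0.7) = 0.4000/0.4500 = 0.8889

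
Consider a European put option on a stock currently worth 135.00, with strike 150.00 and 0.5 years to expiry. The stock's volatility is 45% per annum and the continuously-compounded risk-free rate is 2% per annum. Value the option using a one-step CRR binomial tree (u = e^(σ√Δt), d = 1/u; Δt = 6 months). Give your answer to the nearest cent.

28.89

CRR parameters: u = e^(σ√Δt) = e^(0.45·√0.5) = 1.3746, d = 1/u = 0.7275
Per-period rate: rΔt = 0.02·0.5 = 0.01, so R = e^0.01 = 1.0101
Risk-neutral probability p = (e^0.01 − 0.7275)/(1.3746 − 0.7275) = 0.2826/0.6472 = 0.4366
Terminal stock prices: S_u = 185.6, S_d = 98.21
Terminal payoffs (K − S): max(-35.58, 0) = 0, max(51.79, 0) = 51.79
Node 0 (S = 135): V_0 = e^(−0.01)·[0.4366·0.0000 + 0.5634·51.7931] = 28.8876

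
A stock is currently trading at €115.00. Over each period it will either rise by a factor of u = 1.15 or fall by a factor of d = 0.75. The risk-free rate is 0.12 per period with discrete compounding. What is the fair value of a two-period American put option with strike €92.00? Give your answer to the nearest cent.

€0.39

Risk-neutral probability p = (1 + 0.12 − 0.75)/(1.15 − 0.75) = 0.3700/0.4000 = 0.9250
Terminal stock prices: S_uu = 152.1, S_ud = 99.19, S_dd = 64.69
Terminal payoffs (K − S): max(-60.09, 0) = 0, max(-7.188, 0) = 0, max(27.31, 0) = 27.31
Node u (S = 132.2): continuation = 1/1.12·[0.9250·0.0000 + 0.0750·0.0000] = 0.0000; exercise value = 0.0000 ≤ continuation, so V_u = 0.0000
Node d (S = 86.25): continuation = 1/1.12·[0.9250·0.0000 + 0.0750·27.3125] = 1.8290; exercise value = 5.7500 > continuation, so V_d = 5.7500 (exercise)
Node 0 (S = 115): continuation = 1/1.12·[0.9250·0.0000 + 0.0750·5.7500] = 0.3850; exercise value = 0.0000 ≤ continuation, so V_0 = 0.3850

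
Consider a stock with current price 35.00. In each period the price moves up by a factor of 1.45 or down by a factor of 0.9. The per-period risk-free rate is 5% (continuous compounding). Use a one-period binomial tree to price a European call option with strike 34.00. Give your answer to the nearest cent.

4.38

Risk-neutral probability p = (e^0.05 − 0.9)/(1.45 − 0.9) = 0.1513/0.5500 = 0.2750
Terminal stock prices: S_u = 50.75, S_d = 31.5
Terminal payoffs (S − K): max(16.75, 0) = 16.75, max(-2.5, 0) = 0
Node 0 (S = 35): V_0 = e^(−0.05)·[0.2750·16.7500 + 0.7250·0.0000] = 4.3822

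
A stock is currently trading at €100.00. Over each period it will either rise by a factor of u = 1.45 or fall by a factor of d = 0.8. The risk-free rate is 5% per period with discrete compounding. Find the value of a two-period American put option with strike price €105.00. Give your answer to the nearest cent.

Risk-neutral probability p = (1 + 0.05 − 0.8)/(1.45 − 0.8) = 0.2500/0.6500 = 0.3846
Terminal stock prices: S_uu = 210.2, S_ud = 116, S_dd = 64
Terminal payoffs (K − S): max(-105.2, 0) = 0, max(-11, 0) = 0, max(41, 0) = 41
Node u (S = 145): continuation = 1/1.05·[0.3846·0.0000 + 0.6154·0.0000] = 0.0000; exercise value = 0.0000 ≤ continuation, so V_u = 0.0000
Node d (S = 80): continuation = 1/1.05·[0.3846·0.0000 + 0.6154·41.0000] = 24.0293; exercise value = 25.0000 > continuation, so V_d = 25.0000 (exercise)
Node 0 (S = 100): continuation = 1/1.05·[0.3846·0.0000 + 0.6154·25.0000] = 14.6520; exercise value = 5.0000 ≤ continuation, so V_0 = 14.6520

€14.65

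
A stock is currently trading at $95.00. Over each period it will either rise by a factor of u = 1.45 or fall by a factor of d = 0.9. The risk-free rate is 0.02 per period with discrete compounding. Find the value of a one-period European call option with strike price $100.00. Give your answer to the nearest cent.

Risk-neutral probability p = (1 + 0.02 − 0.9)/(1.45 − 0.9) = 0.1200/0.5500 = 0.2182
Terminal stock prices: S_u = 137.8, S_d = 85.5
Terminal payoffs (S − K): max(37.75, 0) = 37.75, max(-14.5, 0) = 0
Node 0 (S = 95): V_0 = 1/1.02·[0.2182·37.7500 + 0.7818·0.0000] = 8.0749

$8.07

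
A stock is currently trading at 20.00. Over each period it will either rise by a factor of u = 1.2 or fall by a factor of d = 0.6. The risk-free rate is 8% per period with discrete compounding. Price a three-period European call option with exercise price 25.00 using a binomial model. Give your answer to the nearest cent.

3.89

Risk-neutral probability p = (1 + 0.08 − 0.6)/(1.2 − 0.6) = 0.4800/0.6000 = 0.8000
Terminal stock prices: S_uuu = 34.56, S_uud = 17.28, S_udd = 8.64, S_ddd = 4.32
Terminal payoffs (S − K): max(9.56, 0) = 9.56, max(-7.72, 0) = 0, max(-16.36, 0) = 0, max(-20.68, 0) = 0
Node uu (S = 28.8): V_uu = 1/1.08·[0.8000·9.5600 + 0.2000·0.0000] = 7.0815
Node ud (S = 14.4): V_ud = 1/1.08·[0.8000·0.0000 + 0.2000·0.0000] = 0.0000
Node dd (S = 7.2): V_dd = 1/1.08·[0.8000·0.0000 + 0.2000·0.0000] = 0.0000
Node u (S = 24): V_u = 1/1.08·[0.8000·7.0815 + 0.2000·0.0000] = 5.2455
Node d (S = 12): V_d = 1/1.08·[0.8000·0.0000 + 0.2000·0.0000] = 0.0000
Node 0 (S = 20): V_0 = 1/1.08·[0.8000·5.2455 + 0.2000·0.0000] = 3.8856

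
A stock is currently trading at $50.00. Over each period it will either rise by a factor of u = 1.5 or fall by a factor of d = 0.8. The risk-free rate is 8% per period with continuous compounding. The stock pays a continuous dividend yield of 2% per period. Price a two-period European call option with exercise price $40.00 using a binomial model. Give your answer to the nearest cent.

Per-period risk-free factor R = e^0.08 = 1.0833; dividend-adjusted growth = e^(0.08−0.02) = 1.0618.
Risk-neutral probability p = (1.0618 − 0.8)/(1.5 − 0.8) = 0.2618/0.7000 = 0.3741
Terminal stock prices: S_uu = 112.5, S_ud = 60, S_dd = 32
Terminal payoffs (S − K): max(72.5, 0) = 72.5, max(20, 0) = 20, max(-8, 0) = 0
Node u (S = 75): V_u = e^(−0.08)·[0.3741·72.5000 + 0.6259·20.0000] = 36.5902
Node d (S = 40): V_d = e^(−0.08)·[0.3741·20.0000 + 0.6259·0.0000] = 6.9059
Node 0 (S = 50): V_0 = e^(−0.08)·[0.3741·36.5902 + 0.6259·6.9059] = 16.6248

$16.62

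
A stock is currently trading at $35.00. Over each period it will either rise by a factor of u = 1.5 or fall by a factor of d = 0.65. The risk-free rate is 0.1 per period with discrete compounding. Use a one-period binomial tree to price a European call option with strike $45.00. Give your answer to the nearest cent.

$3.61

Risk-neutral probability p = (1 + 0.1 − 0.65)/(1.5 − 0.65) = 0.4500/0.8500 = 0.5294
Terminal stock prices: S_u = 52.5, S_d = 22.75
Terminal payoffs (S − K): max(7.5, 0) = 7.5, max(-22.25, 0) = 0
Node 0 (S = 35): V_0 = 1/1.1·[0.5294·7.5000 + 0.4706·0.0000] = 3.6096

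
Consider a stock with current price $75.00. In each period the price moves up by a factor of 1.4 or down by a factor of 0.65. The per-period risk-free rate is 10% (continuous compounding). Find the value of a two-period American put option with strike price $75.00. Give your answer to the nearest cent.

Risk-neutral probability p = (e^0.1 − 0.65)/(1.4 − 0.65) = 0.4552/0.7500 = 0.6069
Terminal stock prices: S_uu = 147, S_ud = 68.25, S_dd = 31.69
Terminal payoffs (K − S): max(-72, 0) = 0, max(6.75, 0) = 6.75, max(43.31, 0) = 43.31
Node u (S = 105): continuation = e^(−0.1)·[0.6069·0.0000 + 0.3931·6.7500] = 2.4010; exercise value = 0.0000 ≤ continuation, so V_u = 2.4010
Node d (S = 48.75): continuation = e^(−0.1)·[0.6069·6.7500 + 0.3931·43.3125] = 19.1128; exercise value = 26.2500 > continuation, so V_d = 26.2500 (exercise)
Node 0 (S = 75): continuation = e^(−0.1)·[0.6069·2.4010 + 0.3931·26.2500] = 10.6555; exercise value = 0.0000 ≤ continuation, so V_0 = 10.6555

$10.66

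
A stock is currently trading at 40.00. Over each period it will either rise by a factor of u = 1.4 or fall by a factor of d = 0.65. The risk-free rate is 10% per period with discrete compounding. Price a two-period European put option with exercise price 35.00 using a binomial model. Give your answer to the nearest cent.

Risk-neutral probability p = (1 + 0.1 − 0.65)/(1.4 − 0.65) = 0.4500/0.7500 = 0.6000
Terminal stock prices: S_uu = 78.4, S_ud = 36.4, S_dd = 16.9
Terminal payoffs (K − S): max(-43.4, 0) = 0, max(-1.4, 0) = 0, max(18.1, 0) = 18.1
Node u (S = 56): V_u = 1/1.1·[0.6000·0.0000 + 0.4000·0.0000] = 0.0000
Node d (S = 26): V_d = 1/1.1·[0.6000·0.0000 + 0.4000·18.1000] = 6.5818
Node 0 (S = 40): V_0 = 1/1.1·[0.6000·0.0000 + 0.4000·6.5818] = 2.3934

2.39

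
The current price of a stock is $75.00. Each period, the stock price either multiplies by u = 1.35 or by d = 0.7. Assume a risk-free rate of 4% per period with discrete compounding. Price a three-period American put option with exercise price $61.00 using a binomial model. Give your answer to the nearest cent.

$7.51

Risk-neutral probability p = (1 + 0.04 − 0.7)/(1.35 − 0.7) = 0.3400/0.6500 = 0.5231
Terminal stock prices: S_uuu = 184.5, S_uud = 95.68, S_udd = 49.61, S_ddd = 25.72
Terminal payoffs (K − S): max(-123.5, 0) = 0, max(-34.68, 0) = 0, max(11.39, 0) = 11.39, max(35.28, 0) = 35.28
Node uu (S = 136.7): continuation = 1/1.04·[0.5231·0.0000 + 0.4769·0.0000] = 0.0000; exercise value = 0.0000 ≤ continuation, so V_uu = 0.0000
Node ud (S = 70.88): continuation = 1/1.04·[0.5231·0.0000 + 0.4769·11.3875] = 5.2221; exercise value = 0.0000 ≤ continuation, so V_ud = 5.2221
Node dd (S = 36.75): continuation = 1/1.04·[0.5231·11.3875 + 0.4769·35.2750] = 21.9038; exercise value = 24.2500 > continuation, so V_dd = 24.2500 (exercise)
Node u (S = 101.2): continuation = 1/1.04·[0.5231·0.0000 + 0.4769·5.2221] = 2.3947; exercise value = 0.0000 ≤ continuation, so V_u = 2.3947
Node d (S = 52.5): continuation = 1/1.04·[0.5231·5.2221 + 0.4769·24.2500] = 13.7471; exercise value = 8.5000 ≤ continuation, so V_d = 13.7471
Node 0 (S = 75): continuation = 1/1.04·[0.5231·2.3947 + 0.4769·13.7471] = 7.5086; exercise value = 0.0000 ≤ continuation, so V_0 = 7.5086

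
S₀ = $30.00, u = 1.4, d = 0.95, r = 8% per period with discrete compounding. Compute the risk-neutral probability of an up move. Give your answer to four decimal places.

Risk-neutral probability p = (1 + 0.08 − 0.95)/(1.4 − 0.95) = 0.1300/0.4500 = 0.2889

p = 0.2889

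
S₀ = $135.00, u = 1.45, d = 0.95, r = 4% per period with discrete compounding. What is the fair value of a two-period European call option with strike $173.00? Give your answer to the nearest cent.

Risk-neutral probability p = (1 + 0.04 − 0.95)/(1.45 − 0.95) = 0.0900/0.5000 = 0.1800
Terminal stock prices: S_uu = 283.8, S_ud = 186, S_dd = 121.8
Terminal payoffs (S − K): max(110.8, 0) = 110.8, max(12.96, 0) = 12.96, max(-51.16, 0) = 0
Node u (S = 195.8): V_u = 1/1.04·[0.1800·110.8375 + 0.8200·12.9625] = 29.4038
Node d (S = 128.2): V_d = 1/1.04·[0.1800·12.9625 + 0.8200·0.0000] = 2.2435
Node 0 (S = 135): V_0 = 1/1.04·[0.1800·29.4038 + 0.8200·2.2435] = 6.8580

$6.86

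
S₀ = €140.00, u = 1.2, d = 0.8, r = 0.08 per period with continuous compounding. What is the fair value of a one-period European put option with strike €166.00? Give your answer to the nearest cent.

Risk-neutral probability p = (e^0.08 − 0.8)/(1.2 − 0.8) = 0.2833/0.4000 = 0.7082
Terminal stock prices: S_u = 168, S_d = 112
Terminal payoffs (K − S): max(-2, 0) = 0, max(54, 0) = 54
Node 0 (S = 140): V_0 = e^(−0.08)·[0.7082·0.0000 + 0.2918·54.0000] = 14.5448

€14.54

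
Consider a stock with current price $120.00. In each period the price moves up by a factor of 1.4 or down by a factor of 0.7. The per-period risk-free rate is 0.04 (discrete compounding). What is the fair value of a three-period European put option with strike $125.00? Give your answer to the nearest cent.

$24.76

Risk-neutral probability p = (1 + 0.04 − 0.7)/(1.4 − 0.7) = 0.3400/0.7000 = 0.4857
Terminal stock prices: S_uuu = 329.3, S_uud = 164.6, S_udd = 82.32, S_ddd = 41.16
Terminal payoffs (K − S): max(-204.3, 0) = 0, max(-39.64, 0) = 0, max(42.68, 0) = 42.68, max(83.84, 0) = 83.84
Node uu (S = 235.2): V_uu = 1/1.04·[0.4857·0.0000 + 0.5143·0.0000] = 0.0000
Node ud (S = 117.6): V_ud = 1/1.04·[0.4857·0.0000 + 0.5143·42.6800] = 21.1055
Node dd (S = 58.8): V_dd = 1/1.04·[0.4857·42.6800 + 0.5143·83.8400] = 61.3923
Node u (S = 168): V_u = 1/1.04·[0.4857·0.0000 + 0.5143·21.1055] = 10.4368
Node d (S = 84): V_d = 1/1.04·[0.4857·21.1055 + 0.5143·61.3923] = 40.2158
Node 0 (S = 120): V_0 = 1/1.04·[0.4857·10.4368 + 0.5143·40.2158] = 24.7613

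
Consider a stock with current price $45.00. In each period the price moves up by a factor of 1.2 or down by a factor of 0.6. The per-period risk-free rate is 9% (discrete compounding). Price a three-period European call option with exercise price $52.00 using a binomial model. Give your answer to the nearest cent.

$10.83

Risk-neutral probability p = (1 + 0.09 − 0.6)/(1.2 − 0.6) = 0.4900/0.6000 = 0.8167
Terminal stock prices: S_uuu = 77.76, S_uud = 38.88, S_udd = 19.44, S_ddd = 9.72
Terminal payoffs (S − K): max(25.76, 0) = 25.76, max(-13.12, 0) = 0, max(-32.56, 0) = 0, max(-42.28, 0) = 0
Node uu (S = 64.8): V_uu = 1/1.09·[0.8167·25.7600 + 0.1833·0.0000] = 19.3003
Node ud (S = 32.4): V_ud = 1/1.09·[0.8167·0.0000 + 0.1833·0.0000] = 0.0000
Node dd (S = 16.2): V_dd = 1/1.09·[0.8167·0.0000 + 0.1833·0.0000] = 0.0000
Node u (S = 54): V_u = 1/1.09·[0.8167·19.3003 + 0.1833·0.0000] = 14.4605
Node d (S = 27): V_d = 1/1.09·[0.8167·0.0000 + 0.1833·0.0000] = 0.0000
Node 0 (S = 45): V_0 = 1/1.09·[0.8167·14.4605 + 0.1833·0.0000] = 10.8343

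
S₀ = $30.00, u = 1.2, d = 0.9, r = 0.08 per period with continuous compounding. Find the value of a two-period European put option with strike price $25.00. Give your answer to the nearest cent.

Risk-neutral probability p = (e^0.08 − 0.9)/(1.2 − 0.9) = 0.1833/0.3000 = 0.6110
Terminal stock prices: S_uu = 43.2, S_ud = 32.4, S_dd = 24.3
Terminal payoffs (K − S): max(-18.2, 0) = 0, max(-7.4, 0) = 0, max(0.7, 0) = 0.7
Node u (S = 36): V_u = e^(−0.08)·[0.6110·0.0000 + 0.3890·0.0000] = 0.0000
Node d (S = 27): V_d = e^(−0.08)·[0.6110·0.0000 + 0.3890·0.7000] = 0.2514
Node 0 (S = 30): V_0 = e^(−0.08)·[0.6110·0.0000 + 0.3890·0.2514] = 0.0903

$0.09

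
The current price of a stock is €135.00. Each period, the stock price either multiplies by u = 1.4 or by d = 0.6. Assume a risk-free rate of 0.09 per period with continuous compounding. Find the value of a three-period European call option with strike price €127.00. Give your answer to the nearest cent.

€54.41

Risk-neutral probability p = (e^0.09 − 0.6)/(1.4 − 0.6) = 0.4942/0.8000 = 0.6177
Terminal stock prices: S_uuu = 370.4, S_uud = 158.8, S_udd = 68.04, S_ddd = 29.16
Terminal payoffs (S − K): max(243.4, 0) = 243.4, max(31.76, 0) = 31.76, max(-58.96, 0) = 0, max(-97.84, 0) = 0
Node uu (S = 264.6): V_uu = e^(−0.09)·[0.6177·243.4400 + 0.3823·31.7600] = 148.5307
Node ud (S = 113.4): V_ud = e^(−0.09)·[0.6177·31.7600 + 0.3823·0.0000] = 17.9302
Node dd (S = 48.6): V_dd = e^(−0.09)·[0.6177·0.0000 + 0.3823·0.0000] = 0.0000
Node u (S = 189): V_u = e^(−0.09)·[0.6177·148.5307 + 0.3823·17.9302] = 90.1177
Node d (S = 81): V_d = e^(−0.09)·[0.6177·17.9302 + 0.3823·0.0000] = 10.1225
Node 0 (S = 135): V_0 = e^(−0.09)·[0.6177·90.1177 + 0.3823·10.1225] = 54.4127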